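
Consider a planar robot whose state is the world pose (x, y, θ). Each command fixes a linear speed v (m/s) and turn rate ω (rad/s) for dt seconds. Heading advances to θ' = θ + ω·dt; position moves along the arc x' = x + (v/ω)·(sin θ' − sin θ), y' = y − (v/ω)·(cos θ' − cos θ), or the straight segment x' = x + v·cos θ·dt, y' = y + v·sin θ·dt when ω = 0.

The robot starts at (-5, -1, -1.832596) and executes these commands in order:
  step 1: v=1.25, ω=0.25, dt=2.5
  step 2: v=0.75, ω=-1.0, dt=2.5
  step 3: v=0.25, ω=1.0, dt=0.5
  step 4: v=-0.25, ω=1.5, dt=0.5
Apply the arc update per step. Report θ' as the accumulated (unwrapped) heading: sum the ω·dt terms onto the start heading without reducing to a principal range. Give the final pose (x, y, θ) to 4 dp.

(-5.9487, -4.8944, -2.4576)

step 1: θ'=-1.2076 (R=5.0000) → pose (-4.8442, -4.0704, -1.2076)
step 2: θ'=-3.7076 (R=-0.7500) → pose (-5.9475, -4.9699, -3.7076)
step 3: θ'=-3.2076 (R=0.2500) → pose (-6.0650, -4.9315, -3.2076)
step 4: θ'=-2.4576 (R=-0.1667) → pose (-5.9487, -4.8944, -2.4576)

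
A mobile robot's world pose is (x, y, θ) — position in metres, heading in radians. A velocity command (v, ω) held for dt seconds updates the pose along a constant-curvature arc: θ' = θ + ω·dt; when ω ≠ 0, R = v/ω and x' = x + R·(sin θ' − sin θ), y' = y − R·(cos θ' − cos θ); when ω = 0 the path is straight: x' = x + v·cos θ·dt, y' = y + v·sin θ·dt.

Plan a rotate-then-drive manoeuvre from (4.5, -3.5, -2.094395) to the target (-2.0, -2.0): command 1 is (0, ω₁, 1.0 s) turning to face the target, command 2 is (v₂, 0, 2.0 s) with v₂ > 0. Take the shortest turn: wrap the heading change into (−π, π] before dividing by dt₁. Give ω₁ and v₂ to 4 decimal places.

ω₁ = -1.2740, v₂ = 3.3354

heading to target = atan2(-2−-3.5, -2−4.5) = 2.9148
Δθ = wrap(2.9148 − -2.0944) = -1.2740; ω₁ = Δθ/dt₁ = -1.2740
distance = √((-2−4.5)² + (-2−-3.5)²) = 6.6708; v₂ = distance/dt₂ = 3.3354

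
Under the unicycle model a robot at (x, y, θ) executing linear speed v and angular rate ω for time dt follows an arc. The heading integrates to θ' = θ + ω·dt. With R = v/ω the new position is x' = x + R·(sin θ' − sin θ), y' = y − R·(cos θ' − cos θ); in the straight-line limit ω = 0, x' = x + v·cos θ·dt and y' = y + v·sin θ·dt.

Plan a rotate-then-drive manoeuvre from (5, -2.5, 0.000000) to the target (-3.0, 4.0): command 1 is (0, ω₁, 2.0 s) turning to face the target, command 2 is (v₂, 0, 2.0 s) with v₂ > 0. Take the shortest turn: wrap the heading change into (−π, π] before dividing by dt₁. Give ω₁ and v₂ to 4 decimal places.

ω₁ = 1.2296, v₂ = 5.1539

heading to target = atan2(4−-2.5, -3−5) = 2.4593
Δθ = wrap(2.4593 − 0.0000) = 2.4593; ω₁ = Δθ/dt₁ = 1.2296
distance = √((-3−5)² + (4−-2.5)²) = 10.3078; v₂ = distance/dt₂ = 5.1539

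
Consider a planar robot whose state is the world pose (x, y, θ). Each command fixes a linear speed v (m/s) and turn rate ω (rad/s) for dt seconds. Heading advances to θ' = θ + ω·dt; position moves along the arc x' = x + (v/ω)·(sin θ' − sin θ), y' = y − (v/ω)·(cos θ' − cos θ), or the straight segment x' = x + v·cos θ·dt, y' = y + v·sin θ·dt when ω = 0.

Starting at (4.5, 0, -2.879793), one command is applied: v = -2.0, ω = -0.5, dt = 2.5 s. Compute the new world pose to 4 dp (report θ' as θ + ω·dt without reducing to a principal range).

(8.8754, -1.6629, -4.1298)

θ' = -2.8798 + -0.5·2.5 = -4.1298
R = v/ω = -2.0/-0.5 = 4.0000
x' = 4.5 + 4.0000·(sin -4.1298 − sin -2.8798) = 8.8754
y' = 0 − 4.0000·(cos -4.1298 − cos -2.8798) = -1.6629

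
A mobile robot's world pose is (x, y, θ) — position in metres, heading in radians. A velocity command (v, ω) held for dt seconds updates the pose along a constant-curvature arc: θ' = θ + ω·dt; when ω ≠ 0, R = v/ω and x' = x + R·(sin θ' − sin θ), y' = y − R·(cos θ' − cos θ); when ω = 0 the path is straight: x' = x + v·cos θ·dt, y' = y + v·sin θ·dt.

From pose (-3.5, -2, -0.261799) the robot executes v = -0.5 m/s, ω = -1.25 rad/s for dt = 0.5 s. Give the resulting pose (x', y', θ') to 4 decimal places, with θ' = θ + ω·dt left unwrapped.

θ' = -0.2618 + -1.25·0.5 = -0.8868
R = v/ω = -0.5/-1.25 = 0.4000
x' = -3.5 + 0.4000·(sin -0.8868 − sin -0.2618) = -3.7065
y' = -2 − 0.4000·(cos -0.8868 − cos -0.2618) = -1.8664

(-3.7065, -1.8664, -0.8868)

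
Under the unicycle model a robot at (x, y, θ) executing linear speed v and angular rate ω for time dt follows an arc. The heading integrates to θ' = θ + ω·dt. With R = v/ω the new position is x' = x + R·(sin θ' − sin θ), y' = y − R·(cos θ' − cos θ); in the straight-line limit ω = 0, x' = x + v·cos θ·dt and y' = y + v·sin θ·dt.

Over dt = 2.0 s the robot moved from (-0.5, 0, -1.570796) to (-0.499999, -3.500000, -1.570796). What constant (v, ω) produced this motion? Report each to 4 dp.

Δθ = -1.570796 − -1.570796 = 0.000000
ω = Δθ/dt = 0.000000/2.0 = 0.0000
ω = 0 → v = (Δx·cos θ + Δy·sin θ)/dt = 1.7500

v = 1.7500, ω = 0.0000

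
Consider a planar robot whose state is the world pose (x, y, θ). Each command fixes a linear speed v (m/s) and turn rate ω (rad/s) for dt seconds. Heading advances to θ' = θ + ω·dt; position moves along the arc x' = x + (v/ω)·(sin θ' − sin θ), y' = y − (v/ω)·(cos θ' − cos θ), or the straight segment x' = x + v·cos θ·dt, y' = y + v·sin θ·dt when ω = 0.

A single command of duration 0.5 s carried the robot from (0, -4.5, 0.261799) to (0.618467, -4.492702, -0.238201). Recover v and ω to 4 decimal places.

v = 1.2500, ω = -1.0000

Δθ = -0.238201 − 0.261799 = -0.500000
ω = Δθ/dt = -0.500000/0.5 = -1.0000
R = Δx/(sin θ' − sin θ) = -1.2500
v = R·ω = -1.2500·-1.0000 = 1.2500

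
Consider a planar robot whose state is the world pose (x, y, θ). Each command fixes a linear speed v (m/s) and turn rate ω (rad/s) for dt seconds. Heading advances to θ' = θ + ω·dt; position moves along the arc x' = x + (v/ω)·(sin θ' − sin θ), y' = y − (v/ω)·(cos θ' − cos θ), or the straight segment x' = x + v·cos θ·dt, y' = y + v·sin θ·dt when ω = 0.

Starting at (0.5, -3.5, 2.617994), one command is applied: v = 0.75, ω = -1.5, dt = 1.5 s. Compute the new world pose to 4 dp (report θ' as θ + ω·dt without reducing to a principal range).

(0.5701, -2.6005, 0.3680)

θ' = 2.6180 + -1.5·1.5 = 0.3680
R = v/ω = 0.75/-1.5 = -0.5000
x' = 0.5 + -0.5000·(sin 0.3680 − sin 2.6180) = 0.5701
y' = -3.5 − -0.5000·(cos 0.3680 − cos 2.6180) = -2.6005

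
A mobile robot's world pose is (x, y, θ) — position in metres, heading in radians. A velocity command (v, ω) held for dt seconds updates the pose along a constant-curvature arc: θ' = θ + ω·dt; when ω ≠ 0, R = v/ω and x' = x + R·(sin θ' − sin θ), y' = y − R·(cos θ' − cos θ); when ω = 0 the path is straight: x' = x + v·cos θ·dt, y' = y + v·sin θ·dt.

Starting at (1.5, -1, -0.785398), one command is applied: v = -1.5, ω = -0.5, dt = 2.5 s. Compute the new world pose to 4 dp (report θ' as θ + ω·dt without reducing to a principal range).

(0.9393, 2.4655, -2.0354)

θ' = -0.7854 + -0.5·2.5 = -2.0354
R = v/ω = -1.5/-0.5 = 3.0000
x' = 1.5 + 3.0000·(sin -2.0354 − sin -0.7854) = 0.9393
y' = -1 − 3.0000·(cos -2.0354 − cos -0.7854) = 2.4655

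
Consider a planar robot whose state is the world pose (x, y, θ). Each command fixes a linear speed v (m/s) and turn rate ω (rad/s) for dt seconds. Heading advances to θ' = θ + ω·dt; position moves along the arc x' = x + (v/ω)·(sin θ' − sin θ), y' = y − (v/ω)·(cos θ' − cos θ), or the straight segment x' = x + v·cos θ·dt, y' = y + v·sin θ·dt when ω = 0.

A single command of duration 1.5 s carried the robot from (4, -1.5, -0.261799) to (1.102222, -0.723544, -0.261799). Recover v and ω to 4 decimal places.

Δθ = -0.261799 − -0.261799 = 0.000000
ω = Δθ/dt = 0.000000/1.5 = 0.0000
ω = 0 → v = (Δx·cos θ + Δy·sin θ)/dt = -2.0000

v = -2.0000, ω = 0.0000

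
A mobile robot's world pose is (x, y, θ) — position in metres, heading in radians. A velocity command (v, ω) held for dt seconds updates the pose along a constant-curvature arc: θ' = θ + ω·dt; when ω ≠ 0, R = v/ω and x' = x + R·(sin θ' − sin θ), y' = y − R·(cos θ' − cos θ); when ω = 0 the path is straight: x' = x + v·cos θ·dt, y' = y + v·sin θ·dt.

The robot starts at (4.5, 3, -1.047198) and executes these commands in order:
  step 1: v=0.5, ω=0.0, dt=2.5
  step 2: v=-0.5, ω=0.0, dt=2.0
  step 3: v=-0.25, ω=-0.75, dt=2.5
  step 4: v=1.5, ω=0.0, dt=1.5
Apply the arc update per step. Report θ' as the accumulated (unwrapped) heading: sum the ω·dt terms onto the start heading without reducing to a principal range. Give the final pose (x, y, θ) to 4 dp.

(2.6451, 2.7858, -2.9222)

step 1: θ'=-1.0472 (straight) → pose (5.1250, 1.9175, -1.0472)
step 2: θ'=-1.0472 (straight) → pose (4.6250, 2.7835, -1.0472)
step 3: θ'=-2.9222 (R=0.3333) → pose (4.8411, 3.2755, -2.9222)
step 4: θ'=-2.9222 (straight) → pose (2.6451, 2.7858, -2.9222)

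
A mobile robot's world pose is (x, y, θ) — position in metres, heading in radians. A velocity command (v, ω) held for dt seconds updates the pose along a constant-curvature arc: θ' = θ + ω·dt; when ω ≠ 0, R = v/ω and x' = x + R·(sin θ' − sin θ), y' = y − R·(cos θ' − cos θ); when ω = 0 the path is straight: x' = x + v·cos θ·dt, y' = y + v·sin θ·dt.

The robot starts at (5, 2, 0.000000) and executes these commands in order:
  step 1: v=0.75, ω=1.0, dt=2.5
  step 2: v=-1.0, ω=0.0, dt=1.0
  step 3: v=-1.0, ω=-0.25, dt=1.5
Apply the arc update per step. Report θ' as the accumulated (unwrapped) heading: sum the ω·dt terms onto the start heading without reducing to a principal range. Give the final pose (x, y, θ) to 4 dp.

step 1: θ'=2.5000 (R=0.7500) → pose (5.4489, 3.3509, 2.5000)
step 2: θ'=2.5000 (straight) → pose (6.2500, 2.7524, 2.5000)
step 3: θ'=2.1250 (R=4.0000) → pose (7.2574, 1.6529, 2.1250)

(7.2574, 1.6529, 2.1250)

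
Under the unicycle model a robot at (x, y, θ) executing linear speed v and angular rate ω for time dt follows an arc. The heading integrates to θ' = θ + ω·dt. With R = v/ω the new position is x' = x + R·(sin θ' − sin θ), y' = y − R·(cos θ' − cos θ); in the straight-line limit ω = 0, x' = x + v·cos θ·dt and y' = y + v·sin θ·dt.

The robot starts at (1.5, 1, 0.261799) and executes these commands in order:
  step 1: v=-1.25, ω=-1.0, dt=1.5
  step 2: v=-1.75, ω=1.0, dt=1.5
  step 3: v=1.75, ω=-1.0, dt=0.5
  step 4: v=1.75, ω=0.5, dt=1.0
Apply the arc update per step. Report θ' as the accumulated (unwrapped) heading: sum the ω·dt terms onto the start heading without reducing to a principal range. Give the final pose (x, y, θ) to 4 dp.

step 1: θ'=-1.2382 (R=1.2500) → pose (-0.0050, 1.7993, -1.2382)
step 2: θ'=0.2618 (R=-1.7500) → pose (-2.1121, 2.9183, 0.2618)
step 3: θ'=-0.2382 (R=-1.7500) → pose (-1.2462, 2.9285, -0.2382)
step 4: θ'=0.2618 (R=3.5000) → pose (0.4855, 2.9489, 0.2618)

(0.4855, 2.9489, 0.2618)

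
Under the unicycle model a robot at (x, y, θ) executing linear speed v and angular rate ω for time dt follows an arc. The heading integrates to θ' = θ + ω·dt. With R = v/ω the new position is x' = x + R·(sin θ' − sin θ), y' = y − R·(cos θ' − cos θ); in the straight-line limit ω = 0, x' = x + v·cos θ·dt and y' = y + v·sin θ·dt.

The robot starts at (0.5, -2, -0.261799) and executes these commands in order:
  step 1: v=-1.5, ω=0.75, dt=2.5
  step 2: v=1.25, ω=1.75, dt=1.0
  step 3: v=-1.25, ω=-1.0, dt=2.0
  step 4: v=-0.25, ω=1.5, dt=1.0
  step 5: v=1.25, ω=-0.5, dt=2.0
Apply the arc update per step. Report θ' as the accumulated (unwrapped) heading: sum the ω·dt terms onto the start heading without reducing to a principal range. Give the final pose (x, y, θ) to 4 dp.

step 1: θ'=1.6132 (R=-2.0000) → pose (-2.0158, -4.0166, 1.6132)
step 2: θ'=3.3632 (R=0.7143) → pose (-2.8865, -3.3501, 3.3632)
step 3: θ'=1.3632 (R=1.2500) → pose (-1.3886, -4.8272, 1.3632)
step 4: θ'=2.8632 (R=-0.1667) → pose (-1.2713, -5.0218, 2.8632)
step 5: θ'=1.8632 (R=-2.5000) → pose (-2.9781, -3.3387, 1.8632)

(-2.9781, -3.3387, 1.8632)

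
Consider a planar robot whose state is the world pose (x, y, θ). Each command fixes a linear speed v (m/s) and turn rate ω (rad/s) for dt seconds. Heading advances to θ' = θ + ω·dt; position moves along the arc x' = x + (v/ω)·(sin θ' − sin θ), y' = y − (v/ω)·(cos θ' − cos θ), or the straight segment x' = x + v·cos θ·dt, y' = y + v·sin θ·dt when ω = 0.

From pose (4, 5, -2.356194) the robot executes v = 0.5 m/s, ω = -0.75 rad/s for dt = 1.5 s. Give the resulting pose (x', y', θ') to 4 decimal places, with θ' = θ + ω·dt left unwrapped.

θ' = -2.3562 + -0.75·1.5 = -3.4812
R = v/ω = 0.5/-0.75 = -0.6667
x' = 4 + -0.6667·(sin -3.4812 − sin -2.3562) = 3.3065
y' = 5 − -0.6667·(cos -3.4812 − cos -2.3562) = 4.8428

(3.3065, 4.8428, -3.4812)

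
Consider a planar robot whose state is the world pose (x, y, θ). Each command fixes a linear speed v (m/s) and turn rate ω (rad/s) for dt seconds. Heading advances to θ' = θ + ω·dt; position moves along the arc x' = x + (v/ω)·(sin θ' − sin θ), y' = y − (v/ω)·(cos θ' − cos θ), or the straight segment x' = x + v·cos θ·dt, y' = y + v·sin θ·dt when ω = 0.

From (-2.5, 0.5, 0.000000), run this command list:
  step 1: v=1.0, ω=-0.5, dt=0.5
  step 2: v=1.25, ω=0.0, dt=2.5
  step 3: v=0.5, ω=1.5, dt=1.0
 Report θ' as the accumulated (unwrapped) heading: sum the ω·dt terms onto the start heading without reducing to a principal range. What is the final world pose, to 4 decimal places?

(1.4215, -0.1174, 1.2500)

step 1: θ'=-0.2500 (R=-2.0000) → pose (-2.0052, 0.4378, -0.2500)
step 2: θ'=-0.2500 (straight) → pose (1.0227, -0.3353, -0.2500)
step 3: θ'=1.2500 (R=0.3333) → pose (1.4215, -0.1174, 1.2500)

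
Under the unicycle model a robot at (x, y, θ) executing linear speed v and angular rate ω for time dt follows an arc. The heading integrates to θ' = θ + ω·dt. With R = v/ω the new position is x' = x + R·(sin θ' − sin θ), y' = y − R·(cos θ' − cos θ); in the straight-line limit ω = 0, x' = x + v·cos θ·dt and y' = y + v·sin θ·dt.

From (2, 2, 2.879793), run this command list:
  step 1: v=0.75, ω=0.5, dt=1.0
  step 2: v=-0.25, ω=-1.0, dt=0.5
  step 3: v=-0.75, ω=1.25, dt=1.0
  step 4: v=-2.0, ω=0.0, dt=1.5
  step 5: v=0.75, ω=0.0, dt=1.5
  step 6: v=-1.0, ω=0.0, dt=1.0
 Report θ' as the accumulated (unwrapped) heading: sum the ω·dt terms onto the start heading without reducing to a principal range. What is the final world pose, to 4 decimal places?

step 1: θ'=3.3798 (R=1.5000) → pose (1.2578, 2.0088, 3.3798)
step 2: θ'=2.8798 (R=0.2500) → pose (1.3815, 2.0073, 2.8798)
step 3: θ'=4.1298 (R=-0.6000) → pose (2.0378, 2.2567, 4.1298)
step 4: θ'=4.1298 (straight) → pose (3.6884, 4.7618, 4.1298)
step 5: θ'=4.1298 (straight) → pose (3.0695, 3.8224, 4.1298)
step 6: θ'=4.1298 (straight) → pose (3.6197, 4.6575, 4.1298)

(3.6197, 4.6575, 4.1298)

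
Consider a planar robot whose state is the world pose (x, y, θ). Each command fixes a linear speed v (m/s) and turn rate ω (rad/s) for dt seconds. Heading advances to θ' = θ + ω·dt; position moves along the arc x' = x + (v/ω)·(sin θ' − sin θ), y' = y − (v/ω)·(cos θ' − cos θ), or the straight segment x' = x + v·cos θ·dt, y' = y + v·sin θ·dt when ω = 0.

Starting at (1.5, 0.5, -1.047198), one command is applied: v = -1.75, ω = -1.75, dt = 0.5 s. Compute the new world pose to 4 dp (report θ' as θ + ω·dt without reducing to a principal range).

θ' = -1.0472 + -1.75·0.5 = -1.9222
R = v/ω = -1.75/-1.75 = 1.0000
x' = 1.5 + 1.0000·(sin -1.9222 − sin -1.0472) = 1.4271
y' = 0.5 − 1.0000·(cos -1.9222 − cos -1.0472) = 1.3442

(1.4271, 1.3442, -1.9222)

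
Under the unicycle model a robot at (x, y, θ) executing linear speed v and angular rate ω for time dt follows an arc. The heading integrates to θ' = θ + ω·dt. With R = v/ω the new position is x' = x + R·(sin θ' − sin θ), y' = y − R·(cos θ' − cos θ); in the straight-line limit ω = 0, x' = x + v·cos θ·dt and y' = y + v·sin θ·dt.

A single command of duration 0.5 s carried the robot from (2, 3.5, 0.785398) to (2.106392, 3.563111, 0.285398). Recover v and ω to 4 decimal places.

v = 0.2500, ω = -1.0000

Δθ = 0.285398 − 0.785398 = -0.500000
ω = Δθ/dt = -0.500000/0.5 = -1.0000
R = Δx/(sin θ' − sin θ) = -0.2500
v = R·ω = -0.2500·-1.0000 = 0.2500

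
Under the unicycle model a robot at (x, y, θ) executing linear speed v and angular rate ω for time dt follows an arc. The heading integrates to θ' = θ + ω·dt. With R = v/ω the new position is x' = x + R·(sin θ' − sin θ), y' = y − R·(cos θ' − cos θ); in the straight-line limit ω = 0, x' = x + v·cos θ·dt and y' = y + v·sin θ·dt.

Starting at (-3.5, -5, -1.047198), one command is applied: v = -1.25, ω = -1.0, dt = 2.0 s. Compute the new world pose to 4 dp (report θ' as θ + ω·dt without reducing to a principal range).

(-2.5353, -3.1306, -3.0472)

θ' = -1.0472 + -1.0·2.0 = -3.0472
R = v/ω = -1.25/-1.0 = 1.2500
x' = -3.5 + 1.2500·(sin -3.0472 − sin -1.0472) = -2.5353
y' = -5 − 1.2500·(cos -3.0472 − cos -1.0472) = -3.1306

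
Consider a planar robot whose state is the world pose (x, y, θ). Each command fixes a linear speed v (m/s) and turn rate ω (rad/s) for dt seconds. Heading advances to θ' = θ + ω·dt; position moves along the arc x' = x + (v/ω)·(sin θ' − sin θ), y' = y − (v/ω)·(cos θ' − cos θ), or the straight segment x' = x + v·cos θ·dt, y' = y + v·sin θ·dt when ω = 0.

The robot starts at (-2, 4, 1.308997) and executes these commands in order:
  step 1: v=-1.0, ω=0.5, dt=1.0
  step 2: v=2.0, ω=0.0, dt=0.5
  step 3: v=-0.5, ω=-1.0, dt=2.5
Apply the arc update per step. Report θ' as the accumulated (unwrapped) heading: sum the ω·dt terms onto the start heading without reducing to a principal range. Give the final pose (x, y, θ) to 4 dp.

(-3.0522, 3.4789, -0.6910)

step 1: θ'=1.8090 (R=-2.0000) → pose (-2.0117, 3.0105, 1.8090)
step 2: θ'=1.8090 (straight) → pose (-2.2476, 3.9822, 1.8090)
step 3: θ'=-0.6910 (R=0.5000) → pose (-3.0522, 3.4789, -0.6910)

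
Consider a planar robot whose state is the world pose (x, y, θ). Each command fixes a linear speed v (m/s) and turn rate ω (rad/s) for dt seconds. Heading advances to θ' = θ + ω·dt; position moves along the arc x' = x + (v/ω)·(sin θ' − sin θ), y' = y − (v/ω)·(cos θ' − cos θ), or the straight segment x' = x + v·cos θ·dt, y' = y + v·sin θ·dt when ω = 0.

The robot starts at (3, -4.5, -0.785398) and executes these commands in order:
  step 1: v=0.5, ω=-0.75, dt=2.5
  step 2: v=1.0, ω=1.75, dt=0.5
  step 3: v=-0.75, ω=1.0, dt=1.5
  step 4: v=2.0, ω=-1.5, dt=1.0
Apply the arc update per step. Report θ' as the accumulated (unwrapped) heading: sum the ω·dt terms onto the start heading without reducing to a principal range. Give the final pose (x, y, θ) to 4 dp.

(2.9490, -6.6312, -1.7854)

step 1: θ'=-2.6604 (R=-0.6667) → pose (2.8372, -5.5624, -2.6604)
step 2: θ'=-1.7854 (R=0.5714) → pose (2.5433, -5.9472, -1.7854)
step 3: θ'=-0.2854 (R=-0.7500) → pose (2.0217, -5.0678, -0.2854)
step 4: θ'=-1.7854 (R=-1.3333) → pose (2.9490, -6.6312, -1.7854)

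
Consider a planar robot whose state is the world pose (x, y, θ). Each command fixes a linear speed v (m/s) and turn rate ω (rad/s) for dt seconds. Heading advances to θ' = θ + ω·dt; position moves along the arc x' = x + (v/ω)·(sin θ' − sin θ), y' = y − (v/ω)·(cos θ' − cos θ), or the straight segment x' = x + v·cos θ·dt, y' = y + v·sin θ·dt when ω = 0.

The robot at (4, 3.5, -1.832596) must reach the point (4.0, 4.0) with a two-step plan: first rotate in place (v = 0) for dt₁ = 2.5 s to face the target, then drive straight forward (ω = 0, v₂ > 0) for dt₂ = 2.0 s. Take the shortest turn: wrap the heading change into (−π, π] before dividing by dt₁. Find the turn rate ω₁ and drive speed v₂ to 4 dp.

heading to target = atan2(4−3.5, 4−4) = 1.5708
Δθ = wrap(1.5708 − -1.8326) = -2.8798; ω₁ = Δθ/dt₁ = -1.1519
distance = √((4−4)² + (4−3.5)²) = 0.5000; v₂ = distance/dt₂ = 0.2500

ω₁ = -1.1519, v₂ = 0.2500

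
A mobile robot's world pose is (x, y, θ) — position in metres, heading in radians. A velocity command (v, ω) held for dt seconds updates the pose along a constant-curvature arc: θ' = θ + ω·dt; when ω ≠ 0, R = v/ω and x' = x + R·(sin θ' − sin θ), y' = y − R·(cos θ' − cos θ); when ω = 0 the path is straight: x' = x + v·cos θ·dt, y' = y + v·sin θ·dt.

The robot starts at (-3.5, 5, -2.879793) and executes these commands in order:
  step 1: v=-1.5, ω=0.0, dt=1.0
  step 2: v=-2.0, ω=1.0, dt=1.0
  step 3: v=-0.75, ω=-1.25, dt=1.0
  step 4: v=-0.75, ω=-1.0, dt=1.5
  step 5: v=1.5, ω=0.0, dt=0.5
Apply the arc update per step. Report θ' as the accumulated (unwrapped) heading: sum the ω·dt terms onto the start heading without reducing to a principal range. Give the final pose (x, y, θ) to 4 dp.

step 1: θ'=-2.8798 (straight) → pose (-2.0511, 5.3882, -2.8798)
step 2: θ'=-1.8798 (R=-2.0000) → pose (-0.6635, 6.7119, -1.8798)
step 3: θ'=-3.1298 (R=0.6000) → pose (-0.0990, 7.1294, -3.1298)
step 4: θ'=-4.6298 (R=0.7500) → pose (0.6573, 6.4413, -4.6298)
step 5: θ'=-4.6298 (straight) → pose (0.5954, 7.1887, -4.6298)

(0.5954, 7.1887, -4.6298)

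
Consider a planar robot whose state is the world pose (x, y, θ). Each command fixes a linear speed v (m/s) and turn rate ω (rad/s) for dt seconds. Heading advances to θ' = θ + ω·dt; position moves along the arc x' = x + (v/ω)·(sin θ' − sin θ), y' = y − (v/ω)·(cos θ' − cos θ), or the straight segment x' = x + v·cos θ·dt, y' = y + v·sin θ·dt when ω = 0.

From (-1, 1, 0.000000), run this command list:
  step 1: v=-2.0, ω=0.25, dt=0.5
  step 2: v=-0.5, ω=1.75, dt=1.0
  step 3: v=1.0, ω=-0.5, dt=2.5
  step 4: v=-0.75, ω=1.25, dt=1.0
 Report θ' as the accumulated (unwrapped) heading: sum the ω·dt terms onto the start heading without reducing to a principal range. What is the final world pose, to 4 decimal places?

(-1.7178, 2.1232, 1.8750)

step 1: θ'=0.1250 (R=-8.0000) → pose (-1.9974, 0.9376, 0.1250)
step 2: θ'=1.8750 (R=-0.2857) → pose (-2.2344, 0.5685, 1.8750)
step 3: θ'=0.6250 (R=-2.0000) → pose (-1.4964, 2.7895, 0.6250)
step 4: θ'=1.8750 (R=-0.6000) → pose (-1.7178, 2.1232, 1.8750)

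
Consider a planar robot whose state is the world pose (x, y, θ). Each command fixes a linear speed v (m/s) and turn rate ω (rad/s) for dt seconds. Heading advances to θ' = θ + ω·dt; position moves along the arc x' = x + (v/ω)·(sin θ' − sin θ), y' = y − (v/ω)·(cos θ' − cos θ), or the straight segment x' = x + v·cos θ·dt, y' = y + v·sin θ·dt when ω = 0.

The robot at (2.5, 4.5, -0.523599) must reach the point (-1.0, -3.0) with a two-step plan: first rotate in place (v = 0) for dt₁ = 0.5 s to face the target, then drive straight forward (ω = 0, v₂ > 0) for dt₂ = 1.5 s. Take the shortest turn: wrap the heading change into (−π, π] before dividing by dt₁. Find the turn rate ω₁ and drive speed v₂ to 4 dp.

heading to target = atan2(-3−4.5, -1−2.5) = -2.0074
Δθ = wrap(-2.0074 − -0.5236) = -1.4838; ω₁ = Δθ/dt₁ = -2.9676
distance = √((-1−2.5)² + (-3−4.5)²) = 8.2765; v₂ = distance/dt₂ = 5.5176

ω₁ = -2.9676, v₂ = 5.5176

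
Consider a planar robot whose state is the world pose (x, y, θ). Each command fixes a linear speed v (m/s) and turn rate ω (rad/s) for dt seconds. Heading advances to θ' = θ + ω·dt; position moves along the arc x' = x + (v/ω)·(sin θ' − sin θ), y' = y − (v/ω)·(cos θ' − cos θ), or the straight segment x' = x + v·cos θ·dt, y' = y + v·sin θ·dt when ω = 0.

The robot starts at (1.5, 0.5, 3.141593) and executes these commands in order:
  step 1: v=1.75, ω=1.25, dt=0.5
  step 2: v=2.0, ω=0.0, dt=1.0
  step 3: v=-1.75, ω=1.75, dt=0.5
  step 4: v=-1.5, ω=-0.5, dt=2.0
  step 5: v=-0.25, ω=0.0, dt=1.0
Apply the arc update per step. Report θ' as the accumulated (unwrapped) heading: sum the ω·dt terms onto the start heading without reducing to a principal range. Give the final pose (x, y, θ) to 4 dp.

(1.2449, 2.3458, 3.6416)

step 1: θ'=3.7666 (R=1.4000) → pose (0.6809, 0.2353, 3.7666)
step 2: θ'=3.7666 (straight) → pose (-0.9411, -0.9348, 3.7666)
step 3: θ'=4.6416 (R=-1.0000) → pose (-0.5287, -0.1946, 4.6416)
step 4: θ'=3.6416 (R=3.0000) → pose (1.0255, 2.2259, 3.6416)
step 5: θ'=3.6416 (straight) → pose (1.2449, 2.3458, 3.6416)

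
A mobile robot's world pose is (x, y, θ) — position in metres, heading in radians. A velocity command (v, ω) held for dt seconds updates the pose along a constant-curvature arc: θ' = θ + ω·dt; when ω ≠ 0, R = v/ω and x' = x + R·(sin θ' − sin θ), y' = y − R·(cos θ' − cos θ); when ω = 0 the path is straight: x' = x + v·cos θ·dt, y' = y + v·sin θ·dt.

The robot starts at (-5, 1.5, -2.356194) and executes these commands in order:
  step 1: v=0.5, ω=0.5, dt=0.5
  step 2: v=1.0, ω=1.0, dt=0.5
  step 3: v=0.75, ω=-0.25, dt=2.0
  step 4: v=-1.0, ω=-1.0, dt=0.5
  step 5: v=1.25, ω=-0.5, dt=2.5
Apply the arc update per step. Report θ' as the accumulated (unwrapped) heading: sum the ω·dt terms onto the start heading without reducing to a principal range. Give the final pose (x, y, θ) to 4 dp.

step 1: θ'=-2.1062 (R=1.0000) → pose (-5.1530, 1.3031, -2.1062)
step 2: θ'=-1.6062 (R=1.0000) → pose (-5.2923, 0.8283, -1.6062)
step 3: θ'=-2.1062 (R=-3.0000) → pose (-5.7102, -0.5961, -2.1062)
step 4: θ'=-2.6062 (R=1.0000) → pose (-5.3603, -0.2462, -2.6062)
step 5: θ'=-3.8562 (R=-2.5000) → pose (-8.2741, 0.0156, -3.8562)

(-8.2741, 0.0156, -3.8562)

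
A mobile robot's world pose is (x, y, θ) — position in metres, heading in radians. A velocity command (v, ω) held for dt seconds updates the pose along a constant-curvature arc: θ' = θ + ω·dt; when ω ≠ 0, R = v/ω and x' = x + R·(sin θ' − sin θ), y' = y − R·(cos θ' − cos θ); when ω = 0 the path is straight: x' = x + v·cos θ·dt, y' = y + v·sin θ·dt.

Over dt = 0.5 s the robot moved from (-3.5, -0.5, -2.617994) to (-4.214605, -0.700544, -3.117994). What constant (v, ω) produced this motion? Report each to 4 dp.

v = 1.5000, ω = -1.0000

Δθ = -3.117994 − -2.617994 = -0.500000
ω = Δθ/dt = -0.500000/0.5 = -1.0000
R = Δx/(sin θ' − sin θ) = -1.5000
v = R·ω = -1.5000·-1.0000 = 1.5000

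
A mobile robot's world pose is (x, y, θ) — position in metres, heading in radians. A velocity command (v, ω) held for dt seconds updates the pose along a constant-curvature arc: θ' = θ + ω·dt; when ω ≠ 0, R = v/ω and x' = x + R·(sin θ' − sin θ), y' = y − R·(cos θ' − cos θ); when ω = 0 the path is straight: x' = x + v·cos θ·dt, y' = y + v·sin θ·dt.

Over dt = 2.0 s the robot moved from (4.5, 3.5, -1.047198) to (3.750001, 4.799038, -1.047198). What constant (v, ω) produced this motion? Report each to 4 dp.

Δθ = -1.047198 − -1.047198 = 0.000000
ω = Δθ/dt = 0.000000/2.0 = 0.0000
ω = 0 → v = (Δx·cos θ + Δy·sin θ)/dt = -0.7500

v = -0.7500, ω = 0.0000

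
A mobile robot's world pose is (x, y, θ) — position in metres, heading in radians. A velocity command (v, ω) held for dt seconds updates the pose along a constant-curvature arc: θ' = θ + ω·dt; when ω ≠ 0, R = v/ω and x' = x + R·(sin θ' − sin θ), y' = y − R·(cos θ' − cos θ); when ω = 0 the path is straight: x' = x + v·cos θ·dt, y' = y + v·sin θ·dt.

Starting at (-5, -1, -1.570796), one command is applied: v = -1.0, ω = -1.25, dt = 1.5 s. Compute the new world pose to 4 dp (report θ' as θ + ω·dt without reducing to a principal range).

(-3.9604, -0.2367, -3.4458)

θ' = -1.5708 + -1.25·1.5 = -3.4458
R = v/ω = -1.0/-1.25 = 0.8000
x' = -5 + 0.8000·(sin -3.4458 − sin -1.5708) = -3.9604
y' = -1 − 0.8000·(cos -3.4458 − cos -1.5708) = -0.2367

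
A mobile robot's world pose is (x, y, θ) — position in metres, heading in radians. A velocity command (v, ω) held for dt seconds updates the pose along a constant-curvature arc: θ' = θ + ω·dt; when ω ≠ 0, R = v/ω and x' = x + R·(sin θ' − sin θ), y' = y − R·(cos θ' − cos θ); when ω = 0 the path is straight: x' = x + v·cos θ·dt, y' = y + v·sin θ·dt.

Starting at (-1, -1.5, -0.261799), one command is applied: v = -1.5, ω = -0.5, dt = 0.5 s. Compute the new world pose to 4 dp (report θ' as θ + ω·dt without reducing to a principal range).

θ' = -0.2618 + -0.5·0.5 = -0.5118
R = v/ω = -1.5/-0.5 = 3.0000
x' = -1 + 3.0000·(sin -0.5118 − sin -0.2618) = -1.6928
y' = -1.5 − 3.0000·(cos -0.5118 − cos -0.2618) = -1.2178

(-1.6928, -1.2178, -0.5118)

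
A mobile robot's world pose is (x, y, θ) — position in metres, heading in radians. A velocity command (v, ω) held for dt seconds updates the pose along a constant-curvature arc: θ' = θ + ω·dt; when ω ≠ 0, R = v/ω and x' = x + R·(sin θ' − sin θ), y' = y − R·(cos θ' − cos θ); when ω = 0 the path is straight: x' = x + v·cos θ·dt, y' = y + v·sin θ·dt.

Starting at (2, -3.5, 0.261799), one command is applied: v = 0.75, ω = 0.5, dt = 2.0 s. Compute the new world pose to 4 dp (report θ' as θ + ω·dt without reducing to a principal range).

θ' = 0.2618 + 0.5·2.0 = 1.2618
R = v/ω = 0.75/0.5 = 1.5000
x' = 2 + 1.5000·(sin 1.2618 − sin 0.2618) = 3.0407
y' = -3.5 − 1.5000·(cos 1.2618 − cos 0.2618) = -2.5073

(3.0407, -2.5073, 1.2618)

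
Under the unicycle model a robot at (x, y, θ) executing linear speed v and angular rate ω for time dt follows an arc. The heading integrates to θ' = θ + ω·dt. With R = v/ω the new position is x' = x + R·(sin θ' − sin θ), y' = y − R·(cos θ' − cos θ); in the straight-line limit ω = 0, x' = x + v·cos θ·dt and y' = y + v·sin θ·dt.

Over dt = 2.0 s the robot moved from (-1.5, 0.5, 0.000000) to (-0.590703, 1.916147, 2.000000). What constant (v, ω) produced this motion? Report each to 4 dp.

Δθ = 2.000000 − 0.000000 = 2.000000
ω = Δθ/dt = 2.000000/2.0 = 1.0000
R = −Δy/(cos θ' − cos θ) = 1.0000
v = R·ω = 1.0000·1.0000 = 1.0000

v = 1.0000, ω = 1.0000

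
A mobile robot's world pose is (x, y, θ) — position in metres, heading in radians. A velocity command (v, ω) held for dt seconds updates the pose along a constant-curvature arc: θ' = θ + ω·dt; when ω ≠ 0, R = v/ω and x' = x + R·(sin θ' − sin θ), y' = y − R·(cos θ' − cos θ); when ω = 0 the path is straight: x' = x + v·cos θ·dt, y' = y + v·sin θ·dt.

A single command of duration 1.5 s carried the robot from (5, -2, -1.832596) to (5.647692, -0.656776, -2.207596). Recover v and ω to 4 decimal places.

Δθ = -2.207596 − -1.832596 = -0.375000
ω = Δθ/dt = -0.375000/1.5 = -0.2500
R = −Δy/(cos θ' − cos θ) = 4.0000
v = R·ω = 4.0000·-0.2500 = -1.0000

v = -1.0000, ω = -0.2500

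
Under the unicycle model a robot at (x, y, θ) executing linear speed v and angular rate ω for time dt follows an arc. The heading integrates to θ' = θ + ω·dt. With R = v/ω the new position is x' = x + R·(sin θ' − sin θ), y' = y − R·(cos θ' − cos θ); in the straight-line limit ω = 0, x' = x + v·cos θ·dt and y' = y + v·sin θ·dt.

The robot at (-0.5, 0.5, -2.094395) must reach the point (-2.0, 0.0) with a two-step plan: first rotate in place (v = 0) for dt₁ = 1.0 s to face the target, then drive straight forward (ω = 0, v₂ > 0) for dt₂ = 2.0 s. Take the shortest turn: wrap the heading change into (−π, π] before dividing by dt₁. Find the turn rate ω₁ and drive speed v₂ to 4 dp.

heading to target = atan2(0−0.5, -2−-0.5) = -2.8198
Δθ = wrap(-2.8198 − -2.0944) = -0.7254; ω₁ = Δθ/dt₁ = -0.7254
distance = √((-2−-0.5)² + (0−0.5)²) = 1.5811; v₂ = distance/dt₂ = 0.7906

ω₁ = -0.7254, v₂ = 0.7906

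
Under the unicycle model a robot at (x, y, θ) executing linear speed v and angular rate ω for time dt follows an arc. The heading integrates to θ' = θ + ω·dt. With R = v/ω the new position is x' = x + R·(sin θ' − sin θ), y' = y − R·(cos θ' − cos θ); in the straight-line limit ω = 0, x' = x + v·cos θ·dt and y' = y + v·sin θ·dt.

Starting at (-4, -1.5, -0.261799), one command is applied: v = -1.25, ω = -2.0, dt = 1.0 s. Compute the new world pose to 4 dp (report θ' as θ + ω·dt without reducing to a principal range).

θ' = -0.2618 + -2.0·1.0 = -2.2618
R = v/ω = -1.25/-2.0 = 0.6250
x' = -4 + 0.6250·(sin -2.2618 − sin -0.2618) = -4.3199
y' = -1.5 − 0.6250·(cos -2.2618 − cos -0.2618) = -0.4980

(-4.3199, -0.4980, -2.2618)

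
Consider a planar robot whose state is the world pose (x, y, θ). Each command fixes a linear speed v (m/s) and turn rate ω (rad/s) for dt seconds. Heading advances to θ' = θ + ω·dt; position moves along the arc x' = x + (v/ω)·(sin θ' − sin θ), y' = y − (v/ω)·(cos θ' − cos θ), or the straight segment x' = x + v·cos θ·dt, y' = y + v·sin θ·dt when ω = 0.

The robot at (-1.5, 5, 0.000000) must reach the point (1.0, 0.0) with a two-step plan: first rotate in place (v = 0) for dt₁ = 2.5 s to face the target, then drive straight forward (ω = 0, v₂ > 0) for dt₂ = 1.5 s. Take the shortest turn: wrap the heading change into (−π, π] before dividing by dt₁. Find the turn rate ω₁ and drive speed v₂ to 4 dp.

heading to target = atan2(0−5, 1−-1.5) = -1.1071
Δθ = wrap(-1.1071 − 0.0000) = -1.1071; ω₁ = Δθ/dt₁ = -0.4429
distance = √((1−-1.5)² + (0−5)²) = 5.5902; v₂ = distance/dt₂ = 3.7268

ω₁ = -0.4429, v₂ = 3.7268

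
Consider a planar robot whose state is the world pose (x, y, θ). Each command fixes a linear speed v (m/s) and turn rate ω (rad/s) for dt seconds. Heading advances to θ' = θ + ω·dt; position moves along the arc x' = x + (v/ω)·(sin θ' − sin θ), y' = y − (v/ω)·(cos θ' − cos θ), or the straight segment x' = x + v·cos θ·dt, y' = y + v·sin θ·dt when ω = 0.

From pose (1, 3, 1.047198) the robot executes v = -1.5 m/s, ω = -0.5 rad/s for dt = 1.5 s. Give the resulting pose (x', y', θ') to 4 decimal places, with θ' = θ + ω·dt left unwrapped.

(-0.7196, 1.6315, 0.2972)

θ' = 1.0472 + -0.5·1.5 = 0.2972
R = v/ω = -1.5/-0.5 = 3.0000
x' = 1 + 3.0000·(sin 0.2972 − sin 1.0472) = -0.7196
y' = 3 − 3.0000·(cos 0.2972 − cos 1.0472) = 1.6315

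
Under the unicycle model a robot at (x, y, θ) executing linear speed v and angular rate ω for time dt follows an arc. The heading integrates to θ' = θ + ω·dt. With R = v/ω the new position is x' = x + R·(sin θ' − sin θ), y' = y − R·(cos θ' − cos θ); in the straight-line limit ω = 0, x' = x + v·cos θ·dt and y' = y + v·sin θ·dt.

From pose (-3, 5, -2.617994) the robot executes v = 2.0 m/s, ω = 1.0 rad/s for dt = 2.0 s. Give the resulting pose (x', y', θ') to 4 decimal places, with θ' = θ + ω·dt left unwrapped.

θ' = -2.6180 + 1.0·2.0 = -0.6180
R = v/ω = 2.0/1.0 = 2.0000
x' = -3 + 2.0000·(sin -0.6180 − sin -2.6180) = -3.1588
y' = 5 − 2.0000·(cos -0.6180 − cos -2.6180) = 1.6379

(-3.1588, 1.6379, -0.6180)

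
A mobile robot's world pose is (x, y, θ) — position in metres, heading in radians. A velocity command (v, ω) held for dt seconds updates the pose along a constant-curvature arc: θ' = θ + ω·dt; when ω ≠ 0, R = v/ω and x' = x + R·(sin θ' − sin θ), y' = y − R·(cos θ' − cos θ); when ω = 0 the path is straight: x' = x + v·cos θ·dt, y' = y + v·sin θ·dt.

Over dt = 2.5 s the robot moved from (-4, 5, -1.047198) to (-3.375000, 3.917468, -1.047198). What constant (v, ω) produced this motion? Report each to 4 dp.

v = 0.5000, ω = 0.0000

Δθ = -1.047198 − -1.047198 = 0.000000
ω = Δθ/dt = 0.000000/2.5 = 0.0000
ω = 0 → v = (Δx·cos θ + Δy·sin θ)/dt = 0.5000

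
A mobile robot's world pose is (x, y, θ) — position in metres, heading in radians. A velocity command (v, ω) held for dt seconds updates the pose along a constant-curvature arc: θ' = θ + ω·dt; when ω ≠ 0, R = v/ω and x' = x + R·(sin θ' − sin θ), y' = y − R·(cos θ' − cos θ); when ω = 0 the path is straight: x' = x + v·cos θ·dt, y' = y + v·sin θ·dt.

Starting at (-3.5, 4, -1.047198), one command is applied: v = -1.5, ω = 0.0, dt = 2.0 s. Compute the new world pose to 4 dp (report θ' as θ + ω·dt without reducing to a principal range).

θ' = -1.0472 + 0.0·2.0 = -1.0472
ω = 0 → straight: x' = -3.5 + -1.5·cos(-1.0472)·2.0 = -5.0000
y' = 4 + -1.5·sin(-1.0472)·2.0 = 6.5981

(-5.0000, 6.5981, -1.0472)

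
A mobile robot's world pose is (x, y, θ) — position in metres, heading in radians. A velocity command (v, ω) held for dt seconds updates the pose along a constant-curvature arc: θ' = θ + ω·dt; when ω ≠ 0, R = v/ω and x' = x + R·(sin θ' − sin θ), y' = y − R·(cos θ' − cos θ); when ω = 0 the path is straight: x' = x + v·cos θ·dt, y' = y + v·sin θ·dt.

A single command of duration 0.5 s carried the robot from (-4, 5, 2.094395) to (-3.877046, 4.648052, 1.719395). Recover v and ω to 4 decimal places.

Δθ = 1.719395 − 2.094395 = -0.375000
ω = Δθ/dt = -0.375000/0.5 = -0.7500
R = −Δy/(cos θ' − cos θ) = 1.0000
v = R·ω = 1.0000·-0.7500 = -0.7500

v = -0.7500, ω = -0.7500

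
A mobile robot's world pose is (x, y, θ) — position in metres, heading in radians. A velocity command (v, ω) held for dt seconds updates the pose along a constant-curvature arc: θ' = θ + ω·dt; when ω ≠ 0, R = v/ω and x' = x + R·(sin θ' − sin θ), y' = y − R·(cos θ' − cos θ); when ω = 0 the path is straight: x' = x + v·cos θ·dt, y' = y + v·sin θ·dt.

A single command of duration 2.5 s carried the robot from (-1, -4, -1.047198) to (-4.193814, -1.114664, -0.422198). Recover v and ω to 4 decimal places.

Δθ = -0.422198 − -1.047198 = 0.625000
ω = Δθ/dt = 0.625000/2.5 = 0.2500
R = Δx/(sin θ' − sin θ) = -7.0000
v = R·ω = -7.0000·0.2500 = -1.7500

v = -1.7500, ω = 0.2500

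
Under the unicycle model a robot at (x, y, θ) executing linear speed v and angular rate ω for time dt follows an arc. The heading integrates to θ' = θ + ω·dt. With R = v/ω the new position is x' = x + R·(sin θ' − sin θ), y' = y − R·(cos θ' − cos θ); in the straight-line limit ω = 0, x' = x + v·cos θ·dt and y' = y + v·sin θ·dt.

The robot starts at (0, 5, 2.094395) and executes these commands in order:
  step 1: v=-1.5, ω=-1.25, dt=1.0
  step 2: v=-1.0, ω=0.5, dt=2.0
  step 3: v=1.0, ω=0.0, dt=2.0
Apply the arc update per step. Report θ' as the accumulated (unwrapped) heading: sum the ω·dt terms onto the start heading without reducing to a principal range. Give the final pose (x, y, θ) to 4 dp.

(-1.1130, 3.6598, 1.8444)

step 1: θ'=0.8444 (R=1.2000) → pose (-0.1421, 3.6030, 0.8444)
step 2: θ'=1.8444 (R=-2.0000) → pose (-0.5726, 1.7342, 1.8444)
step 3: θ'=1.8444 (straight) → pose (-1.1130, 3.6598, 1.8444)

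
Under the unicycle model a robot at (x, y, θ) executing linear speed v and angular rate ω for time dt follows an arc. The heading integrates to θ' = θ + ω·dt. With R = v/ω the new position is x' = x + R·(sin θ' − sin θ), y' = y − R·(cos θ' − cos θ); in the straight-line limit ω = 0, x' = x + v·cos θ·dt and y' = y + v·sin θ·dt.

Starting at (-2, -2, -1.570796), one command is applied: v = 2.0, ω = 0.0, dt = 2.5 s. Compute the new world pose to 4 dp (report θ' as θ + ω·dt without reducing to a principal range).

(-2.0000, -7.0000, -1.5708)

θ' = -1.5708 + 0.0·2.5 = -1.5708
ω = 0 → straight: x' = -2 + 2.0·cos(-1.5708)·2.5 = -2.0000
y' = -2 + 2.0·sin(-1.5708)·2.5 = -7.0000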